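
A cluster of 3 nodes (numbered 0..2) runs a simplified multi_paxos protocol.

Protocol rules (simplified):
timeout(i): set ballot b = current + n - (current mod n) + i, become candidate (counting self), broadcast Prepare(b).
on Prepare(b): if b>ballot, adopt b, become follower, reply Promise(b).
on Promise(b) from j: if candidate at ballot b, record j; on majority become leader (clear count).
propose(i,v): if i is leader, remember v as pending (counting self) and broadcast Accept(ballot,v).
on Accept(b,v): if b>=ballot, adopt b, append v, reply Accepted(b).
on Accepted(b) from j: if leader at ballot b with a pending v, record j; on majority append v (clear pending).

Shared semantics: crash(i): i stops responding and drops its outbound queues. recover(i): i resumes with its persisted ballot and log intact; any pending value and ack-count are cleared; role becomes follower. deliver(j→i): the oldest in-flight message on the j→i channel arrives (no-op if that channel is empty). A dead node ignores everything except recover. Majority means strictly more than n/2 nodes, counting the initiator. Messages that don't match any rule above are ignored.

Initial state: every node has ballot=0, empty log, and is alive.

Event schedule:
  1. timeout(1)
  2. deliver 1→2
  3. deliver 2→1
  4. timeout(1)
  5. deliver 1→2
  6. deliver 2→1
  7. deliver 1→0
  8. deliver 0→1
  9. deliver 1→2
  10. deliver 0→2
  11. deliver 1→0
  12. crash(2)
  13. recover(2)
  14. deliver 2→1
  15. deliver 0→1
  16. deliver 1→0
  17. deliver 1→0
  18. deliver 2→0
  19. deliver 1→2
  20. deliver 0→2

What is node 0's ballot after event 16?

1. timeout(1):  <1:cand b4 ->
2. deliver 1→2:  <2:foll b4 ->
3. deliver 2→1:  <1:lead b4 ->
4. timeout(1):  <1:cand b7 ->
5. deliver 1→2:  <2:foll b7 ->
6. deliver 2→1:  <1:lead b7 ->
7. deliver 1→0:  <0:foll b4 ->
8. deliver 0→1:  nop
9. deliver 1→2:  nop
10. deliver 0→2:  nop
11. deliver 1→0:  <0:foll b7 ->
12. crash(2):  <2:✗foll b7 ->
13. recover(2):  <2:foll b7 ->
14. deliver 2→1:  nop
15. deliver 0→1:  nop
16. deliver 1→0:  nop

7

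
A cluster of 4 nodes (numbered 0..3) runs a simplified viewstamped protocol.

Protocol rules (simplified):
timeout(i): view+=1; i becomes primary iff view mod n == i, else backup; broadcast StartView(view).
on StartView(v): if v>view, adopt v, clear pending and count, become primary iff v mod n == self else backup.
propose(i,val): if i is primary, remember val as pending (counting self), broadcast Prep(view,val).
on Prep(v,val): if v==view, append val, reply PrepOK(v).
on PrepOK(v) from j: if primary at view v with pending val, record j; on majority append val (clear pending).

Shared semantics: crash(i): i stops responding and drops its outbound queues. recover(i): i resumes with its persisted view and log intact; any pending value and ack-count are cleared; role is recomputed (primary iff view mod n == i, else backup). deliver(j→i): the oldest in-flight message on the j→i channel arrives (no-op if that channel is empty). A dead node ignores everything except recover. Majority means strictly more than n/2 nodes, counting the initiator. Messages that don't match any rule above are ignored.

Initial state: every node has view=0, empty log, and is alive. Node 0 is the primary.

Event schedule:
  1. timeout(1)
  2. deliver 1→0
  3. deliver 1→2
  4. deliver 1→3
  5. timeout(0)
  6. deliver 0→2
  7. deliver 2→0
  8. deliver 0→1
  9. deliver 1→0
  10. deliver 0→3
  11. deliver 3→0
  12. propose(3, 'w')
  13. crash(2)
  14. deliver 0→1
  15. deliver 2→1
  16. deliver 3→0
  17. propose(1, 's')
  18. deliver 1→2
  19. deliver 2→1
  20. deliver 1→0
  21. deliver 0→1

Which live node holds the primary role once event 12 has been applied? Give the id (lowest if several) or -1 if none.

step 1 timeout(1): 1={prim,v=1,log=-}
step 2 deliver 1→0: 0={back,v=1,log=-}
step 3 deliver 1→2: 2={back,v=1,log=-}
step 4 deliver 1→3: 3={back,v=1,log=-}
step 5 timeout(0): 0={back,v=2,log=-}
step 6 deliver 0→2: 2={prim,v=2,log=-}
step 7 deliver 2→0: —
step 8 deliver 0→1: 1={back,v=2,log=-}
step 9 deliver 1→0: —
step 10 deliver 0→3: 3={back,v=2,log=-}
step 11 deliver 3→0: —
step 12 propose(3,'w'): —

2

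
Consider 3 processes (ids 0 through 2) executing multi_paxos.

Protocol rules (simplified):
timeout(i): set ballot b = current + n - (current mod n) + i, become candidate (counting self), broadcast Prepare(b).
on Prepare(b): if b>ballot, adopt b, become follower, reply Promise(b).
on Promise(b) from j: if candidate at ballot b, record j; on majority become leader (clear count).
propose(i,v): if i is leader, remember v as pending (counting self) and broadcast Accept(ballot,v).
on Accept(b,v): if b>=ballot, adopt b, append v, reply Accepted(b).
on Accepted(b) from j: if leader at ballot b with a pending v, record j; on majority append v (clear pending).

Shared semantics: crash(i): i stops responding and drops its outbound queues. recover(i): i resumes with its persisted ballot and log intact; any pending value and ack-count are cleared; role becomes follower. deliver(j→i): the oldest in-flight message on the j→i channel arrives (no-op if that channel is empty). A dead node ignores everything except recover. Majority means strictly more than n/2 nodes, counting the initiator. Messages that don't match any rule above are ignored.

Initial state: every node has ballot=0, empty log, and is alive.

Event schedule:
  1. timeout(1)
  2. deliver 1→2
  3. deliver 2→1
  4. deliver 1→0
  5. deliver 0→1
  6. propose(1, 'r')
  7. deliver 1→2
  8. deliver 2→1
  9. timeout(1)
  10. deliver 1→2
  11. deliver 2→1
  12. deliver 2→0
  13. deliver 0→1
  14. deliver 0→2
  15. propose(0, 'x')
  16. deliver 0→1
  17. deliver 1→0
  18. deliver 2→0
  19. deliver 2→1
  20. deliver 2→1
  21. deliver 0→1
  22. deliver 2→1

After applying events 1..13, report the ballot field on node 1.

7

e1 timeout(1): 1[cand,b=4,-]
e2 deliver 1→2: 2[foll,b=4,-]
e3 deliver 2→1: 1[lead,b=4,-]
e4 deliver 1→0: 0[foll,b=4,-]
e5 deliver 0→1: ·
e6 propose(1,'r'): ·
e7 deliver 1→2: 2[foll,b=4,r]
e8 deliver 2→1: 1[lead,b=4,r]
e9 timeout(1): 1[cand,b=7,r]
e10 deliver 1→2: 2[foll,b=7,r]
e11 deliver 2→1: 1[lead,b=7,r]
e12 deliver 2→0: ·
e13 deliver 0→1: ·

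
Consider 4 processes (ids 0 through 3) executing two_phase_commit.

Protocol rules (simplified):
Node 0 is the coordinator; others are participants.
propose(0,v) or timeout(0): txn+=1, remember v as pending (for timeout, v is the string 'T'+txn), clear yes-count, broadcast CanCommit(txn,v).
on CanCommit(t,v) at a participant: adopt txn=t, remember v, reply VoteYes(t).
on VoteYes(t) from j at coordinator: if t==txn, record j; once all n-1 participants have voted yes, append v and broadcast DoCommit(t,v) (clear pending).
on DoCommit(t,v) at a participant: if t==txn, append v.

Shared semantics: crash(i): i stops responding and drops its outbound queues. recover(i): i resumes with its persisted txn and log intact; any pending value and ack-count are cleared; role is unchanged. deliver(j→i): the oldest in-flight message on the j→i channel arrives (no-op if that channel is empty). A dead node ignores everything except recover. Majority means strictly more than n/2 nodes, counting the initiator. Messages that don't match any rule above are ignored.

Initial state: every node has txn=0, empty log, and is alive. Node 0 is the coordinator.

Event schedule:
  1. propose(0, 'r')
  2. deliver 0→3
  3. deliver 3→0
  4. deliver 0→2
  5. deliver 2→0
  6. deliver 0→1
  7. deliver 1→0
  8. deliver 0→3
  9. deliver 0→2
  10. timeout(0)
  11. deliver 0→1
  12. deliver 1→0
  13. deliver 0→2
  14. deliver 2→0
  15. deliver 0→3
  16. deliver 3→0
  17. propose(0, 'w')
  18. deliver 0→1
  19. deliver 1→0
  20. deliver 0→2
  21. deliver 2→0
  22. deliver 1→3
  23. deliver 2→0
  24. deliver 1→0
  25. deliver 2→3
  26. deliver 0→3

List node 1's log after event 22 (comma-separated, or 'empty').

r

e1 propose(0,'r'): 0[coor,t=1,-]
e2 deliver 0→3: 3[part,t=1,-]
e3 deliver 3→0: ·
e4 deliver 0→2: 2[part,t=1,-]
e5 deliver 2→0: ·
e6 deliver 0→1: 1[part,t=1,-]
e7 deliver 1→0: 0[coor,t=1,r]
e8 deliver 0→3: 3[part,t=1,r]
e9 deliver 0→2: 2[part,t=1,r]
e10 timeout(0): 0[coor,t=2,r]
e11 deliver 0→1: 1[part,t=1,r]
e12 deliver 1→0: ·
e13 deliver 0→2: 2[part,t=2,r]
e14 deliver 2→0: ·
e15 deliver 0→3: 3[part,t=2,r]
e16 deliver 3→0: ·
e17 propose(0,'w'): 0[coor,t=3,r]
e18 deliver 0→1: 1[part,t=2,r]
e19 deliver 1→0: ·
e20 deliver 0→2: 2[part,t=3,r]
e21 deliver 2→0: ·
e22 deliver 1→3: ·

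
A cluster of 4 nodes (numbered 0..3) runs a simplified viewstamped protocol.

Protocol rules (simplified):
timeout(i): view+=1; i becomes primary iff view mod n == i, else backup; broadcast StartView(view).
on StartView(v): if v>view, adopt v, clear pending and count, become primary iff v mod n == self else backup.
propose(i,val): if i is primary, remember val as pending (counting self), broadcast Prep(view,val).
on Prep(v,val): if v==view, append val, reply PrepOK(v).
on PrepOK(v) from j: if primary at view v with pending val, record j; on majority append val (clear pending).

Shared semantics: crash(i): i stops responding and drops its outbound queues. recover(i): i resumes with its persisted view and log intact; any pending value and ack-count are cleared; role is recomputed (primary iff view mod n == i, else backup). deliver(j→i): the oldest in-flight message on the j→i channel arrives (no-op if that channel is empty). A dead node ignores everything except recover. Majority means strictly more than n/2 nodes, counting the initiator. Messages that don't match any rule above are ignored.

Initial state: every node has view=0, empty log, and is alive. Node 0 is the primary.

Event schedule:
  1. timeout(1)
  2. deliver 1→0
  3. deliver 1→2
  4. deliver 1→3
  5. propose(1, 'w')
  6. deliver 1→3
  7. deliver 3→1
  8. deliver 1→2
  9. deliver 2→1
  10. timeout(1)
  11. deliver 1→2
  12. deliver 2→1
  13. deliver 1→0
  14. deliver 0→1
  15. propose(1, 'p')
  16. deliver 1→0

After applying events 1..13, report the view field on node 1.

step 1 timeout(1): 1={prim,v=1,log=-}
step 2 deliver 1→0: 0={back,v=1,log=-}
step 3 deliver 1→2: 2={back,v=1,log=-}
step 4 deliver 1→3: 3={back,v=1,log=-}
step 5 propose(1,'w'): —
step 6 deliver 1→3: 3={back,v=1,log=w}
step 7 deliver 3→1: —
step 8 deliver 1→2: 2={back,v=1,log=w}
step 9 deliver 2→1: 1={prim,v=1,log=w}
step 10 timeout(1): 1={back,v=2,log=w}
step 11 deliver 1→2: 2={prim,v=2,log=w}
step 12 deliver 2→1: —
step 13 deliver 1→0: 0={back,v=1,log=w}

2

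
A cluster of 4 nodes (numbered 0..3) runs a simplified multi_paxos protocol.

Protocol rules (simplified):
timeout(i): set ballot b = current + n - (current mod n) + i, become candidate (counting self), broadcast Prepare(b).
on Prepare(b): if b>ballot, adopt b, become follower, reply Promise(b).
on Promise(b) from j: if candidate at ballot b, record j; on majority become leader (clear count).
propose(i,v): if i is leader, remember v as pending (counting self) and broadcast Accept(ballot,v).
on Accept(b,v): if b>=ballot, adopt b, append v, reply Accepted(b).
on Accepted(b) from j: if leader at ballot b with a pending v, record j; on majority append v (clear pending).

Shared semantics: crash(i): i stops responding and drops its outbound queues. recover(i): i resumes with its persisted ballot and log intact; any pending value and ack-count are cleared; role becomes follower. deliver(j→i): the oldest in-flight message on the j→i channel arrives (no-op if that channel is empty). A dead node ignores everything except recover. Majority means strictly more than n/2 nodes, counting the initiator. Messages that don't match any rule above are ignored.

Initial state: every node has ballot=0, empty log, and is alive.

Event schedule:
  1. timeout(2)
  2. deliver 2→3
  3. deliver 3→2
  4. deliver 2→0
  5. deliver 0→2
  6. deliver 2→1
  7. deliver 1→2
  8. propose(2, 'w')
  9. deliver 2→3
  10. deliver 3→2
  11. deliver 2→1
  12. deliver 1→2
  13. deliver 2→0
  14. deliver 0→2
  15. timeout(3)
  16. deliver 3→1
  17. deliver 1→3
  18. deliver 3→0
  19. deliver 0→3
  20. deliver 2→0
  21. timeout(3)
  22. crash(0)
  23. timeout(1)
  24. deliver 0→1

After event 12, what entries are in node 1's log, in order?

w

[1] timeout(2) → N2(cand b6 [-])
[2] deliver 2→3 → N3(foll b6 [-])
[3] deliver 3→2 → ∅
[4] deliver 2→0 → N0(foll b6 [-])
[5] deliver 0→2 → N2(lead b6 [-])
[6] deliver 2→1 → N1(foll b6 [-])
[7] deliver 1→2 → ∅
[8] propose(2,'w') → ∅
[9] deliver 2→3 → N3(foll b6 [w])
[10] deliver 3→2 → ∅
[11] deliver 2→1 → N1(foll b6 [w])
[12] deliver 1→2 → N2(lead b6 [w])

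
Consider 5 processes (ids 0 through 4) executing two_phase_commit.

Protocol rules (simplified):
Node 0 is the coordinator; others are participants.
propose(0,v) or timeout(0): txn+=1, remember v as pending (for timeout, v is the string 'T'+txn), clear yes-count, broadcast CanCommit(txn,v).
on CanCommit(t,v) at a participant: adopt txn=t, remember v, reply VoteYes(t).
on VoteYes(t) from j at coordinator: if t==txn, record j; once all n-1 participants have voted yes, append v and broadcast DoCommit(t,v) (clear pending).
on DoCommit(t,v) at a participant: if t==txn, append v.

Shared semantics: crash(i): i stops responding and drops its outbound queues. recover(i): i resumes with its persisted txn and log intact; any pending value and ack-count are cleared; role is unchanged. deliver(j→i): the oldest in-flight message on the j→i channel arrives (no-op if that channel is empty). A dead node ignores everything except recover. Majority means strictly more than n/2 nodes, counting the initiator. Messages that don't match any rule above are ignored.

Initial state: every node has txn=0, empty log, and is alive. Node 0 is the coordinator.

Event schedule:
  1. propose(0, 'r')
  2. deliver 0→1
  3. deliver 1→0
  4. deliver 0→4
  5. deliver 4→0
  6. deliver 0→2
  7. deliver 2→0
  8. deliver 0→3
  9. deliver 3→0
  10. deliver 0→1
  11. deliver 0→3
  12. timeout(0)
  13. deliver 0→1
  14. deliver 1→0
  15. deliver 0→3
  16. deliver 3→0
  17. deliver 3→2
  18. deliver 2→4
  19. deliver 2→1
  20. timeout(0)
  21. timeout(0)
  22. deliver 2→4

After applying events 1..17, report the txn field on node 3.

after 1 — propose(0,'r'): n0:coor/t1/[-]
after 2 — deliver 0→1: n1:part/t1/[-]
after 3 — deliver 1→0: ·
after 4 — deliver 0→4: n4:part/t1/[-]
after 5 — deliver 4→0: ·
after 6 — deliver 0→2: n2:part/t1/[-]
after 7 — deliver 2→0: ·
after 8 — deliver 0→3: n3:part/t1/[-]
after 9 — deliver 3→0: n0:coor/t1/[r]
after 10 — deliver 0→1: n1:part/t1/[r]
after 11 — deliver 0→3: n3:part/t1/[r]
after 12 — timeout(0): n0:coor/t2/[r]
after 13 — deliver 0→1: n1:part/t2/[r]
after 14 — deliver 1→0: ·
after 15 — deliver 0→3: n3:part/t2/[r]
after 16 — deliver 3→0: ·
after 17 — deliver 3→2: ·

2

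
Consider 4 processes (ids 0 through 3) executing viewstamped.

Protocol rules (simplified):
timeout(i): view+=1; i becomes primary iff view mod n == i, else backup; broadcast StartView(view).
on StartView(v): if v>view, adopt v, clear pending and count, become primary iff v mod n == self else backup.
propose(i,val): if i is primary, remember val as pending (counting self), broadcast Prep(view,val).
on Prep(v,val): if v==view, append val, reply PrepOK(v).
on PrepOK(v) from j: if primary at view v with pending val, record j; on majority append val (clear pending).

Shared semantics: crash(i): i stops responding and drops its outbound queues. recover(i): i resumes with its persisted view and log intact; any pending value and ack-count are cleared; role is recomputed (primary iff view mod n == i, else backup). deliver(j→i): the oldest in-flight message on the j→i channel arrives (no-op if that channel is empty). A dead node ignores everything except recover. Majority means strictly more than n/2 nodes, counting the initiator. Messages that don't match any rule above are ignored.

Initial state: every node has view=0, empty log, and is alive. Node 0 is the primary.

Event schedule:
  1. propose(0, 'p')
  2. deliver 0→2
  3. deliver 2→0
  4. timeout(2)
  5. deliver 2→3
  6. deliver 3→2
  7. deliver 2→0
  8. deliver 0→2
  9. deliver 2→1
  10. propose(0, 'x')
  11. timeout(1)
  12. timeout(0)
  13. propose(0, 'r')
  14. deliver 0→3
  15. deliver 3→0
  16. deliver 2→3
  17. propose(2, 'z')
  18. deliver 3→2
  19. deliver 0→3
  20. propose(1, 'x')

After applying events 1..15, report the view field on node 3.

1

step 1 propose(0,'p'): —
step 2 deliver 0→2: 2={back,v=0,log=p}
step 3 deliver 2→0: —
step 4 timeout(2): 2={back,v=1,log=p}
step 5 deliver 2→3: 3={back,v=1,log=-}
step 6 deliver 3→2: —
step 7 deliver 2→0: 0={back,v=1,log=-}
step 8 deliver 0→2: —
step 9 deliver 2→1: 1={prim,v=1,log=-}
step 10 propose(0,'x'): —
step 11 timeout(1): 1={back,v=2,log=-}
step 12 timeout(0): 0={back,v=2,log=-}
step 13 propose(0,'r'): —
step 14 deliver 0→3: —
step 15 deliver 3→0: —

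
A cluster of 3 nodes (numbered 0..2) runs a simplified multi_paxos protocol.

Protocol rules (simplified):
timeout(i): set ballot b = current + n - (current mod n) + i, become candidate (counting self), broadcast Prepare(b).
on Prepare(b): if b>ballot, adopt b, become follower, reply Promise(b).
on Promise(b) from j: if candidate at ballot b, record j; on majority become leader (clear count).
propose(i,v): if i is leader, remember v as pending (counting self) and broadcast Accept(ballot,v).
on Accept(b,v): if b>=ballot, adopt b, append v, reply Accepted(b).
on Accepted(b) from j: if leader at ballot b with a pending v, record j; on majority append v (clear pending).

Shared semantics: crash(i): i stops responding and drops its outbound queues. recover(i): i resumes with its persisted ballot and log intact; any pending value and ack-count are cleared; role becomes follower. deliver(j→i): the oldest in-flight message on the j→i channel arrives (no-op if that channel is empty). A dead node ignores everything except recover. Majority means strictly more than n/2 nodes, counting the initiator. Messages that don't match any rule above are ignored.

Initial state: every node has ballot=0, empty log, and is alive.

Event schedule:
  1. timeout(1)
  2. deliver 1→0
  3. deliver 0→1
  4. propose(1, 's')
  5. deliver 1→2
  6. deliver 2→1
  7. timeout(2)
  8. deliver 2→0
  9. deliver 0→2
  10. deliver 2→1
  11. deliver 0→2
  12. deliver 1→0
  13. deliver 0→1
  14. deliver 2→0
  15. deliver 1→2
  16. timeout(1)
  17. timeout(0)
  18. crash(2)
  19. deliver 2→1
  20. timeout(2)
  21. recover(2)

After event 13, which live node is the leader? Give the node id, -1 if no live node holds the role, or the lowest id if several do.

1. timeout(1):  <1:cand b4 ->
2. deliver 1→0:  <0:foll b4 ->
3. deliver 0→1:  <1:lead b4 ->
4. propose(1,'s'):  nop
5. deliver 1→2:  <2:foll b4 ->
6. deliver 2→1:  nop
7. timeout(2):  <2:cand b8 ->
8. deliver 2→0:  <0:foll b8 ->
9. deliver 0→2:  <2:lead b8 ->
10. deliver 2→1:  <1:foll b8 ->
11. deliver 0→2:  nop
12. deliver 1→0:  nop
13. deliver 0→1:  nop

2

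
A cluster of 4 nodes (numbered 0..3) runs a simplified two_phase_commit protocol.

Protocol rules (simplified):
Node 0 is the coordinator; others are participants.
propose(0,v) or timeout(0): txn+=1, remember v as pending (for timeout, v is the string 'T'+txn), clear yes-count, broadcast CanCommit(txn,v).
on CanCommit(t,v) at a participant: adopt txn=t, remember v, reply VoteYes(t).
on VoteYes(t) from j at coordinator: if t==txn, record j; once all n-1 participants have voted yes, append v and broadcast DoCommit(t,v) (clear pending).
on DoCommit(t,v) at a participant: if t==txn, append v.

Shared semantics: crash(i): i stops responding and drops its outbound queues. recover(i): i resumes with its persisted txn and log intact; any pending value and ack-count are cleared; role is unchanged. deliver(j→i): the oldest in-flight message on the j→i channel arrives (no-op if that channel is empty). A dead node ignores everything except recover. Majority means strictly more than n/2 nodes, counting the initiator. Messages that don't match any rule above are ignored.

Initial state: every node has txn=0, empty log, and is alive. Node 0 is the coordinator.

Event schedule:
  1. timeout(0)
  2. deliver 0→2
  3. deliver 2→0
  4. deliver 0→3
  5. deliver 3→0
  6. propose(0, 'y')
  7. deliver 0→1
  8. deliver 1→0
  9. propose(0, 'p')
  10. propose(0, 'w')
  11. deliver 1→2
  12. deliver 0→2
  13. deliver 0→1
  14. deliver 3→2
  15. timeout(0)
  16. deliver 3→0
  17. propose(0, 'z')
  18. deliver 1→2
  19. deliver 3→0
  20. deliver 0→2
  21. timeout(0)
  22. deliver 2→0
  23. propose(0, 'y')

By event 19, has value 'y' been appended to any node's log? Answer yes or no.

after 1 — timeout(0): n0:coor/t1/[-]
after 2 — deliver 0→2: n2:part/t1/[-]
after 3 — deliver 2→0: ·
after 4 — deliver 0→3: n3:part/t1/[-]
after 5 — deliver 3→0: ·
after 6 — propose(0,'y'): n0:coor/t2/[-]
after 7 — deliver 0→1: n1:part/t1/[-]
after 8 — deliver 1→0: ·
after 9 — propose(0,'p'): n0:coor/t3/[-]
after 10 — propose(0,'w'): n0:coor/t4/[-]
after 11 — deliver 1→2: ·
after 12 — deliver 0→2: n2:part/t2/[-]
after 13 — deliver 0→1: n1:part/t2/[-]
after 14 — deliver 3→2: ·
after 15 — timeout(0): n0:coor/t5/[-]
after 16 — deliver 3→0: ·
after 17 — propose(0,'z'): n0:coor/t6/[-]
after 18 — deliver 1→2: ·
after 19 — deliver 3→0: ·

no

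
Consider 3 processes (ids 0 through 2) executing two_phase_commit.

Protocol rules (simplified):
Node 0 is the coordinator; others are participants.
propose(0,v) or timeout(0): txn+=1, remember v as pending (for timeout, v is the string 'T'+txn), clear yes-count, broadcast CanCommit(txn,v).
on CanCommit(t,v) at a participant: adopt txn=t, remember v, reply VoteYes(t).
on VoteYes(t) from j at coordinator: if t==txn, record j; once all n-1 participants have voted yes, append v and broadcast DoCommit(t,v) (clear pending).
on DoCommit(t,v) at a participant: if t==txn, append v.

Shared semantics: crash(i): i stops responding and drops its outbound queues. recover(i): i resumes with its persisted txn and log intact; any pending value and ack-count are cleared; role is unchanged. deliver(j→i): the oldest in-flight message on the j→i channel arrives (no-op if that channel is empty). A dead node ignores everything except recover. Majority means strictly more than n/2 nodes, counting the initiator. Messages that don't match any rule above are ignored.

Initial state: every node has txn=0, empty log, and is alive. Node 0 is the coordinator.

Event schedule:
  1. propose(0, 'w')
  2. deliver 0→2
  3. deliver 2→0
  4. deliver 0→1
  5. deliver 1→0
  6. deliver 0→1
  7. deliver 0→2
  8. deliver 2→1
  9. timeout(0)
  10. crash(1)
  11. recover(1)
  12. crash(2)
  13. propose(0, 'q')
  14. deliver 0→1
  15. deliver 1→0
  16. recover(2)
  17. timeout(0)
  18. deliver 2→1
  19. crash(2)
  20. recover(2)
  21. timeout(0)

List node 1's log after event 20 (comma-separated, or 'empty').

step 1 propose(0,'w'): 0={coor,t=1,log=-}
step 2 deliver 0→2: 2={part,t=1,log=-}
step 3 deliver 2→0: —
step 4 deliver 0→1: 1={part,t=1,log=-}
step 5 deliver 1→0: 0={coor,t=1,log=w}
step 6 deliver 0→1: 1={part,t=1,log=w}
step 7 deliver 0→2: 2={part,t=1,log=w}
step 8 deliver 2→1: —
step 9 timeout(0): 0={coor,t=2,log=w}
step 10 crash(1): 1={✗part,t=1,log=w}
step 11 recover(1): 1={part,t=1,log=w}
step 12 crash(2): 2={✗part,t=1,log=w}
step 13 propose(0,'q'): 0={coor,t=3,log=w}
step 14 deliver 0→1: 1={part,t=2,log=w}
step 15 deliver 1→0: —
step 16 recover(2): 2={part,t=1,log=w}
step 17 timeout(0): 0={coor,t=4,log=w}
step 18 deliver 2→1: —
step 19 crash(2): 2={✗part,t=1,log=w}
step 20 recover(2): 2={part,t=1,log=w}

w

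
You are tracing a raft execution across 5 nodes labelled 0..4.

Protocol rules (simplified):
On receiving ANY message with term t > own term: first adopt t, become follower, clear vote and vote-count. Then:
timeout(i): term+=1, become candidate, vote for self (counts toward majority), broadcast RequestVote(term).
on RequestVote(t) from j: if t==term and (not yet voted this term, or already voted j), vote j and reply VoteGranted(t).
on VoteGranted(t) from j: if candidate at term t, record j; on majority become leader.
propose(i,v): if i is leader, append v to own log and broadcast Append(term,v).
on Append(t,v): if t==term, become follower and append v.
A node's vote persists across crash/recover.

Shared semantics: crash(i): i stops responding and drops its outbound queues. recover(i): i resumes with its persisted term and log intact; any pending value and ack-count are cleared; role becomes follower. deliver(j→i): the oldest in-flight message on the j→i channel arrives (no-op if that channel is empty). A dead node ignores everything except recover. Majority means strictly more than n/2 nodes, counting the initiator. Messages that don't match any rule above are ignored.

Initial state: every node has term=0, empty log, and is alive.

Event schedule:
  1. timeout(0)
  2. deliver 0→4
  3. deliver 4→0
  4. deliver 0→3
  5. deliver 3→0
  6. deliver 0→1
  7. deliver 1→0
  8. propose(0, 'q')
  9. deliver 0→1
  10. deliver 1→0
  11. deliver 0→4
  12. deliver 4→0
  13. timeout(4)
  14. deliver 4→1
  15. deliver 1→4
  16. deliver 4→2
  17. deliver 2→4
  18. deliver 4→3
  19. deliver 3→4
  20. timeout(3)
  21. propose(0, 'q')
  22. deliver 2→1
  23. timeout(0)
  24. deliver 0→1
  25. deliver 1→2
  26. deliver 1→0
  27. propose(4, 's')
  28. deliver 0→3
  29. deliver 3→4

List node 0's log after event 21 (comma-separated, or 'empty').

q,q

step 1 timeout(0): 0={cand,t=1,log=-}
step 2 deliver 0→4: 4={foll,t=1,log=-}
step 3 deliver 4→0: —
step 4 deliver 0→3: 3={foll,t=1,log=-}
step 5 deliver 3→0: 0={lead,t=1,log=-}
step 6 deliver 0→1: 1={foll,t=1,log=-}
step 7 deliver 1→0: —
step 8 propose(0,'q'): 0={lead,t=1,log=q}
step 9 deliver 0→1: 1={foll,t=1,log=q}
step 10 deliver 1→0: —
step 11 deliver 0→4: 4={foll,t=1,log=q}
step 12 deliver 4→0: —
step 13 timeout(4): 4={cand,t=2,log=q}
step 14 deliver 4→1: 1={foll,t=2,log=q}
step 15 deliver 1→4: —
step 16 deliver 4→2: 2={foll,t=2,log=-}
step 17 deliver 2→4: 4={lead,t=2,log=q}
step 18 deliver 4→3: 3={foll,t=2,log=-}
step 19 deliver 3→4: —
step 20 timeout(3): 3={cand,t=3,log=-}
step 21 propose(0,'q'): 0={lead,t=1,log=q,q}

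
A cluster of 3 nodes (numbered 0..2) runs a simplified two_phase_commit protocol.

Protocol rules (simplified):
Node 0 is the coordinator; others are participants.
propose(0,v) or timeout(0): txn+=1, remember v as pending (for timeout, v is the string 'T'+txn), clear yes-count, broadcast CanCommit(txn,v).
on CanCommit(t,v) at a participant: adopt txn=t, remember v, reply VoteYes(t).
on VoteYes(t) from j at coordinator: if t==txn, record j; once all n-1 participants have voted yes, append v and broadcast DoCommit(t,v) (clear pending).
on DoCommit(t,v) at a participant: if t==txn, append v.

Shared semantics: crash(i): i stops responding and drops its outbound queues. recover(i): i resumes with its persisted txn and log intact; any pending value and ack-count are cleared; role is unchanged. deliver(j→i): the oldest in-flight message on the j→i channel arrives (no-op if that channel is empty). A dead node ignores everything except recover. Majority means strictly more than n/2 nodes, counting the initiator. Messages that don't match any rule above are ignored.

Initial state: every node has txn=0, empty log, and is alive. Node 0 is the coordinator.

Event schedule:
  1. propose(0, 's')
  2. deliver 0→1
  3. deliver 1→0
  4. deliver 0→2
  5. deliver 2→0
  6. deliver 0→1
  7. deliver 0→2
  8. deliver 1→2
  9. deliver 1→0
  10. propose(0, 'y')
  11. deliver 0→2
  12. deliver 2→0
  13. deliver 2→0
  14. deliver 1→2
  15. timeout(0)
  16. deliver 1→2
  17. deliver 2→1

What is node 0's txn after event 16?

1. propose(0,'s'):  <0:coor t1 ->
2. deliver 0→1:  <1:part t1 ->
3. deliver 1→0:  nop
4. deliver 0→2:  <2:part t1 ->
5. deliver 2→0:  <0:coor t1 s>
6. deliver 0→1:  <1:part t1 s>
7. deliver 0→2:  <2:part t1 s>
8. deliver 1→2:  nop
9. deliver 1→0:  nop
10. propose(0,'y'):  <0:coor t2 s>
11. deliver 0→2:  <2:part t2 s>
12. deliver 2→0:  nop
13. deliver 2→0:  nop
14. deliver 1→2:  nop
15. timeout(0):  <0:coor t3 s>
16. deliver 1→2:  nop

3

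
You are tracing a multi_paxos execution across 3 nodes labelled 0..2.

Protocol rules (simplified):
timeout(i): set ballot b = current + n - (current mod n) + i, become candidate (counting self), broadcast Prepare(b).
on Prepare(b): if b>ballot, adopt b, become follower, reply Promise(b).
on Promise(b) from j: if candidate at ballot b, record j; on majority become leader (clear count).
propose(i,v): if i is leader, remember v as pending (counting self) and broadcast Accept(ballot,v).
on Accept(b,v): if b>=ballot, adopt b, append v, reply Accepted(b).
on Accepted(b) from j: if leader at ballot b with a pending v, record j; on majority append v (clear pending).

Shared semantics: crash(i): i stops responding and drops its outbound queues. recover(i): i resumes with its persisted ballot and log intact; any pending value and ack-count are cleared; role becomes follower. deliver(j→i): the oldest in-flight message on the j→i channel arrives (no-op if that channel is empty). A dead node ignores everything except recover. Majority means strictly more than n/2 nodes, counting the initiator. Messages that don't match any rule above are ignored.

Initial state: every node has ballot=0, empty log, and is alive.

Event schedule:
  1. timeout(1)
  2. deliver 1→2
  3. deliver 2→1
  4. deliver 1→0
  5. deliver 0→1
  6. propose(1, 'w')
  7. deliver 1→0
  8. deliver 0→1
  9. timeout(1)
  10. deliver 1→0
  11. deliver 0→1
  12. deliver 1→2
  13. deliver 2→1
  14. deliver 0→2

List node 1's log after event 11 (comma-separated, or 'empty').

step 1 timeout(1): 1={cand,b=4,log=-}
step 2 deliver 1→2: 2={foll,b=4,log=-}
step 3 deliver 2→1: 1={lead,b=4,log=-}
step 4 deliver 1→0: 0={foll,b=4,log=-}
step 5 deliver 0→1: —
step 6 propose(1,'w'): —
step 7 deliver 1→0: 0={foll,b=4,log=w}
step 8 deliver 0→1: 1={lead,b=4,log=w}
step 9 timeout(1): 1={cand,b=7,log=w}
step 10 deliver 1→0: 0={foll,b=7,log=w}
step 11 deliver 0→1: 1={lead,b=7,log=w}

w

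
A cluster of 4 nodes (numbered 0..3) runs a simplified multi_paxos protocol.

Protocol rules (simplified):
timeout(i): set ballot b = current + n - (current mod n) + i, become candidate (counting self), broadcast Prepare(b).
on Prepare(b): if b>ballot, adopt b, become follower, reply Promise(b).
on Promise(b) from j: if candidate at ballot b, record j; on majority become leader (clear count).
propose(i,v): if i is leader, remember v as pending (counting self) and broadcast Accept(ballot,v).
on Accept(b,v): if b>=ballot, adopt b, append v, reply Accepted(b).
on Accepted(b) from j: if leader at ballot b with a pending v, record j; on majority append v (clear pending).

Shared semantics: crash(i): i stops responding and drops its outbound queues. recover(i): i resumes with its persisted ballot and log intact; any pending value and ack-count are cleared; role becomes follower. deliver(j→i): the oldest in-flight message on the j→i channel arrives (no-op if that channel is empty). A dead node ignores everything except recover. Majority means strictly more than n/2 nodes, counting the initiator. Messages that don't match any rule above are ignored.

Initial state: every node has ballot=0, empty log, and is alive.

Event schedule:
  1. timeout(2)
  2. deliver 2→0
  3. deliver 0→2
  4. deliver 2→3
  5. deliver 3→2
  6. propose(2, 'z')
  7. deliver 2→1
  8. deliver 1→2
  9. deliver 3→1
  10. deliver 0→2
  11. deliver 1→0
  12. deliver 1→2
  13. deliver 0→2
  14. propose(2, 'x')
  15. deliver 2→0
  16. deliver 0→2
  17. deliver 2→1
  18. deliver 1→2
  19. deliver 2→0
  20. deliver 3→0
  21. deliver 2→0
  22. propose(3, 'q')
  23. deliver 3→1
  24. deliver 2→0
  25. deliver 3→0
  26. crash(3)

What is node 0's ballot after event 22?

after 1 — timeout(2): n2:cand/b6/[-]
after 2 — deliver 2→0: n0:foll/b6/[-]
after 3 — deliver 0→2: ·
after 4 — deliver 2→3: n3:foll/b6/[-]
after 5 — deliver 3→2: n2:lead/b6/[-]
after 6 — propose(2,'z'): ·
after 7 — deliver 2→1: n1:foll/b6/[-]
after 8 — deliver 1→2: ·
after 9 — deliver 3→1: ·
after 10 — deliver 0→2: ·
after 11 — deliver 1→0: ·
after 12 — deliver 1→2: ·
after 13 — deliver 0→2: ·
after 14 — propose(2,'x'): ·
after 15 — deliver 2→0: n0:foll/b6/[z]
after 16 — deliver 0→2: ·
after 17 — deliver 2→1: n1:foll/b6/[z]
after 18 — deliver 1→2: n2:lead/b6/[x]
after 19 — deliver 2→0: n0:foll/b6/[z,x]
after 20 — deliver 3→0: ·
after 21 — deliver 2→0: ·
after 22 — propose(3,'q'): ·

6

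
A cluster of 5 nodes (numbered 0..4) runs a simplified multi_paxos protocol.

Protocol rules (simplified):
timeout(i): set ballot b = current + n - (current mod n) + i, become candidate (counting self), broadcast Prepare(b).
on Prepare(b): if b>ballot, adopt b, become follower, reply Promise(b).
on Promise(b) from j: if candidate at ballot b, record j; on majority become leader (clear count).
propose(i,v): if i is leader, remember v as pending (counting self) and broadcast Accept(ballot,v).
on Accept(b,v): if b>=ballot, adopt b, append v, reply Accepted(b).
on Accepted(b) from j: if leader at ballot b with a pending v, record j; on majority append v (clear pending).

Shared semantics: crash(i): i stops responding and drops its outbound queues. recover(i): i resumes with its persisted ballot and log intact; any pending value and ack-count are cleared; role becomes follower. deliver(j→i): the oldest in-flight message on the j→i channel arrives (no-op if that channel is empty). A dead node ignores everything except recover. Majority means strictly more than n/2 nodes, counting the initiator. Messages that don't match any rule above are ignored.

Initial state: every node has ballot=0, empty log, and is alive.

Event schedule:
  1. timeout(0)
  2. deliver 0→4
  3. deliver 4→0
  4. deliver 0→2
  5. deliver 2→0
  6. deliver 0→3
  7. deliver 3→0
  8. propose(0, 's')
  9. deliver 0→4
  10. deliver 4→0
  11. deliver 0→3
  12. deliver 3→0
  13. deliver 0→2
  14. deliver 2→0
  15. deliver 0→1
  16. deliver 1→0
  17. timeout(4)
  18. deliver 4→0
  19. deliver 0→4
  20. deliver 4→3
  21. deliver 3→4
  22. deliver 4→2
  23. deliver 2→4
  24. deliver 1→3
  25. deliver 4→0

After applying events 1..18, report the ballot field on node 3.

step 1 timeout(0): 0={cand,b=5,log=-}
step 2 deliver 0→4: 4={foll,b=5,log=-}
step 3 deliver 4→0: —
step 4 deliver 0→2: 2={foll,b=5,log=-}
step 5 deliver 2→0: 0={lead,b=5,log=-}
step 6 deliver 0→3: 3={foll,b=5,log=-}
step 7 deliver 3→0: —
step 8 propose(0,'s'): —
step 9 deliver 0→4: 4={foll,b=5,log=s}
step 10 deliver 4→0: —
step 11 deliver 0→3: 3={foll,b=5,log=s}
step 12 deliver 3→0: 0={lead,b=5,log=s}
step 13 deliver 0→2: 2={foll,b=5,log=s}
step 14 deliver 2→0: —
step 15 deliver 0→1: 1={foll,b=5,log=-}
step 16 deliver 1→0: —
step 17 timeout(4): 4={cand,b=14,log=s}
step 18 deliver 4→0: 0={foll,b=14,log=s}

5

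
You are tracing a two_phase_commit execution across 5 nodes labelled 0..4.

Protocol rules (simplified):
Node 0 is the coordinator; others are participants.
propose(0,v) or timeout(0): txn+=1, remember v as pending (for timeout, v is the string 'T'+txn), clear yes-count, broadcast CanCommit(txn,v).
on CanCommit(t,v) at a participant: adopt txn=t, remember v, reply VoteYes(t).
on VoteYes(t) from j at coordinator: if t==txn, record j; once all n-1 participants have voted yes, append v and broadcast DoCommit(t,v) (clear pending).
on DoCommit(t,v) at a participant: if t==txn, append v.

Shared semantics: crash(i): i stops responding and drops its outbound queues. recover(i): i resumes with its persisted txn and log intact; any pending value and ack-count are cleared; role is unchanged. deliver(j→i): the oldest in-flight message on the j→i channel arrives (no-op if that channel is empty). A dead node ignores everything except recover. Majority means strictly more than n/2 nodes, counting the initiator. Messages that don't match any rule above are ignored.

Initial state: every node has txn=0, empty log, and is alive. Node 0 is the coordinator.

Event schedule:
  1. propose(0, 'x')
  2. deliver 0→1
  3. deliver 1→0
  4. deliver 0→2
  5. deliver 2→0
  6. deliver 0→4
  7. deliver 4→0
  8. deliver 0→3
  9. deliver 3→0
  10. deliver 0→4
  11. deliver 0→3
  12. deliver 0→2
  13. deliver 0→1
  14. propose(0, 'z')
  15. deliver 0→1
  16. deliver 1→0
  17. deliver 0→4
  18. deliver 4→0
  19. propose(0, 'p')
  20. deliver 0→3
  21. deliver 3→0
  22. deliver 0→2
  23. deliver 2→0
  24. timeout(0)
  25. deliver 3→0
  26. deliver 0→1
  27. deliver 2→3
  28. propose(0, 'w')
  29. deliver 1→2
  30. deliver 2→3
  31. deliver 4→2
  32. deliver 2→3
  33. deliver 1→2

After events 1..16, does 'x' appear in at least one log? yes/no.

[1] propose(0,'x') → N0(coor t1 [-])
[2] deliver 0→1 → N1(part t1 [-])
[3] deliver 1→0 → ∅
[4] deliver 0→2 → N2(part t1 [-])
[5] deliver 2→0 → ∅
[6] deliver 0→4 → N4(part t1 [-])
[7] deliver 4→0 → ∅
[8] deliver 0→3 → N3(part t1 [-])
[9] deliver 3→0 → N0(coor t1 [x])
[10] deliver 0→4 → N4(part t1 [x])
[11] deliver 0→3 → N3(part t1 [x])
[12] deliver 0→2 → N2(part t1 [x])
[13] deliver 0→1 → N1(part t1 [x])
[14] propose(0,'z') → N0(coor t2 [x])
[15] deliver 0→1 → N1(part t2 [x])
[16] deliver 1→0 → ∅

yes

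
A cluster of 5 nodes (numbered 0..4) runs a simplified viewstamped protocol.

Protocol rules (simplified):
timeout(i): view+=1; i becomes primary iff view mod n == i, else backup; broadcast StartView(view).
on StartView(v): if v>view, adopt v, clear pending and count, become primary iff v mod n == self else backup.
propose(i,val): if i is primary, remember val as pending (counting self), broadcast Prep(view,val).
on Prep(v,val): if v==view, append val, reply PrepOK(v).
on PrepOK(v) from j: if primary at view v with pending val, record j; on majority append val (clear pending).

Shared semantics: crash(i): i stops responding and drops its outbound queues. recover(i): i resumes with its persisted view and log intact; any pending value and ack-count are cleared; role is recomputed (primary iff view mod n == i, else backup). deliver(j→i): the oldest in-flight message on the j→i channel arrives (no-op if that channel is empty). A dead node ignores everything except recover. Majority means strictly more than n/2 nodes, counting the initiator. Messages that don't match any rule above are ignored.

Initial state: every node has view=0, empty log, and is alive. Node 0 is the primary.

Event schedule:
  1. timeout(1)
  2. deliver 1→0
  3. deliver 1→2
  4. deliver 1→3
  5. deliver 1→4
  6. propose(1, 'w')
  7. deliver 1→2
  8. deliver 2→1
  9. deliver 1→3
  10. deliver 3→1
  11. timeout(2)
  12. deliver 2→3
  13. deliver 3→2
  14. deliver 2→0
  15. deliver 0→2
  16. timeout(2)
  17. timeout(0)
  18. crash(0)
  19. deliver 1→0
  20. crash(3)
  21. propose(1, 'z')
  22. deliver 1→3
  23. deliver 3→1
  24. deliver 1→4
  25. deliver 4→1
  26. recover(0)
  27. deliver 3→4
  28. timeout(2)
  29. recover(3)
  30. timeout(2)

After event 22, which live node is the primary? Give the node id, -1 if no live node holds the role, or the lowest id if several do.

e1 timeout(1): 1[prim,v=1,-]
e2 deliver 1→0: 0[back,v=1,-]
e3 deliver 1→2: 2[back,v=1,-]
e4 deliver 1→3: 3[back,v=1,-]
e5 deliver 1→4: 4[back,v=1,-]
e6 propose(1,'w'): ·
e7 deliver 1→2: 2[back,v=1,w]
e8 deliver 2→1: ·
e9 deliver 1→3: 3[back,v=1,w]
e10 deliver 3→1: 1[prim,v=1,w]
e11 timeout(2): 2[prim,v=2,w]
e12 deliver 2→3: 3[back,v=2,w]
e13 deliver 3→2: ·
e14 deliver 2→0: 0[back,v=2,-]
e15 deliver 0→2: ·
e16 timeout(2): 2[back,v=3,w]
e17 timeout(0): 0[back,v=3,-]
e18 crash(0): 0[✗back,v=3,-]
e19 deliver 1→0: ·
e20 crash(3): 3[✗back,v=2,w]
e21 propose(1,'z'): ·
e22 deliver 1→3: ·

1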